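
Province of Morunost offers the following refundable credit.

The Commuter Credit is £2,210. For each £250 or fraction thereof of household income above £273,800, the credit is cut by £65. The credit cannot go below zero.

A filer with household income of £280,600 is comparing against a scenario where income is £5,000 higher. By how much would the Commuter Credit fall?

At £280,600 — income exceeds £273,800 by £6,800, which is 28 full-or-partial £250 increments; reduction = 28 × £65 = £1,820, leaving £390.
At £285,600 — income exceeds £273,800 by £11,800 → 48 increments × £65 = £3,120 ≥ base, so the credit is £0.
Lost: £390 − £0 = £390.

£390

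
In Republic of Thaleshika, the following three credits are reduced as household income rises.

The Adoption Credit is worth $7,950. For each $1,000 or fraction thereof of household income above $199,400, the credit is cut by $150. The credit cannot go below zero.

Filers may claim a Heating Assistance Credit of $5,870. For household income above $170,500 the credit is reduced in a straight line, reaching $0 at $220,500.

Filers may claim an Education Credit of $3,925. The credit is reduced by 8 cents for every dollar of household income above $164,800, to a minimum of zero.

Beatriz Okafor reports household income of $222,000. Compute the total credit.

Adoption Credit: income exceeds $199,400 by $22,600, which is 23 full-or-partial $1,000 increments; reduction = 23 × $150 = $3,450, leaving $4,500.
Heating Assistance Credit: $222,000 is at or above $220,500, so the credit is $0.
Education Credit: 8% of the $57,200 excess over $164,800 is $4,576 ≥ base, so the credit is $0.
Total: $4,500 + $0 + $0 = $4,500.

$4,500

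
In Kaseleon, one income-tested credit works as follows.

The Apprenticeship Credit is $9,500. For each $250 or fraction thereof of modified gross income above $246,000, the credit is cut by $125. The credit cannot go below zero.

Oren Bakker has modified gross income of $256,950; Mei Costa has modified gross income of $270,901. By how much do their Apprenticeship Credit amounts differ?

Oren ($256,950): Apprenticeship Credit: income exceeds $246,000 by $10,950, which is 44 full-or-partial $250 increments; reduction = 44 × $125 = $5,500, leaving $4,000.
Mei ($270,901): Apprenticeship Credit: income exceeds $246,000 by $24,901 → 100 increments × $125 = $12,500 ≥ base, so the credit is $0.
Difference: |$4,000 − $0| = $4,000.

$4,000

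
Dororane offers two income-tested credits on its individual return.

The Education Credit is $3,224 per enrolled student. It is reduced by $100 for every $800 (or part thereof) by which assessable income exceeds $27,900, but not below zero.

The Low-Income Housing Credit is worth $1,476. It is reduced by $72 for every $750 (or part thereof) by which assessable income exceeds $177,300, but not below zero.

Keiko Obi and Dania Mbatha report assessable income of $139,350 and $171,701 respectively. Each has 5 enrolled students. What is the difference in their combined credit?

$2,120

Keiko ($139,350): Education Credit: base = 5 × $3,224 = $16,120. income exceeds $27,900 by $111,450, which is 140 full-or-partial $800 increments; reduction = 140 × $100 = $14,000, leaving $2,120. Low-Income Housing Credit: $139,350 is at or below the $177,300 threshold, so the full $1,476 applies. total $2,120 + $1,476 = $3,596
Dania ($171,701): Education Credit: base = 5 × $3,224 = $16,120. income exceeds $27,900 by $143,801 → 180 increments × $100 = $18,000 ≥ base, so the credit is $0. Low-Income Housing Credit: $171,701 is at or below the $177,300 threshold, so the full $1,476 applies. total $0 + $1,476 = $1,476
Difference: |$3,596 − $1,476| = $2,120.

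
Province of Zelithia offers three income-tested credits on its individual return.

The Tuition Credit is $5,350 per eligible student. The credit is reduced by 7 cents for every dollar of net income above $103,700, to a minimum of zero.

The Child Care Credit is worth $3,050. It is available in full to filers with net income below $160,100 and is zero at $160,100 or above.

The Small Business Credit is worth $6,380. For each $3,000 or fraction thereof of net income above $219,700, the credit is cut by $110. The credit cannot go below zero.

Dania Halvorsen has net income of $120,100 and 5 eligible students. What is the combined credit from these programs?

Tuition Credit: base = 5 × $5,350 = $26,750. 7% of the $16,400 excess over $103,700 is $1,148; credit = $26,750 − $1,148 = $25,602.
Child Care Credit: $120,100 is below the $160,100 cutoff, so the full $3,050 applies.
Small Business Credit: $120,100 is at or below the $219,700 threshold, so the full $6,380 applies.
Total: $25,602 + $3,050 + $6,380 = $35,032.

$35,032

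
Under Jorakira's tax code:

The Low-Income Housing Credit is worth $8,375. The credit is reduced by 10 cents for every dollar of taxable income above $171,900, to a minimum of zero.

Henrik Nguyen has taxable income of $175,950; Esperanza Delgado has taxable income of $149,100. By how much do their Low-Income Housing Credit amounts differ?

Henrik ($175,950): Low-Income Housing Credit: 10% of the $4,050 excess over $171,900 is $405; credit = $8,375 − $405 = $7,970.
Esperanza ($149,100): Low-Income Housing Credit: $149,100 is at or below the $171,900 threshold, so the full $8,375 applies.
Difference: |$7,970 − $8,375| = $405.

$405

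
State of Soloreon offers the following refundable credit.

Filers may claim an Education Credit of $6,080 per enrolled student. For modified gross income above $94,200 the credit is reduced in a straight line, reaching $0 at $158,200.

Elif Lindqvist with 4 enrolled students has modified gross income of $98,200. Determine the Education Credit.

Education Credit: base = 4 × $6,080 = $24,320. $98,200 is $4,000 into a $64,000 phase-out range, leaving 60,000/64,000 of the credit: $24,320 × 60,000/64,000 = $22,800.

$22,800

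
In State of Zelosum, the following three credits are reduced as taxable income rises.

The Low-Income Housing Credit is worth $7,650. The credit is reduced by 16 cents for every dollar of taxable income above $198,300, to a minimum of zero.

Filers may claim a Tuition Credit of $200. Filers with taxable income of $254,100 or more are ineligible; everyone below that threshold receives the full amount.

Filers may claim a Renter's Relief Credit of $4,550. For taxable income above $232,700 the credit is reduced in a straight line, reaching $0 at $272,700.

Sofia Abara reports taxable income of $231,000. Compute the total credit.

Low-Income Housing Credit: 16% of the $32,700 excess over $198,300 is $5,232; credit = $7,650 − $5,232 = $2,418.
Tuition Credit: $231,000 is below the $254,100 cutoff, so the full $200 applies.
Renter's Relief Credit: $231,000 is at or below the $232,700 threshold, so the full $4,550 applies.
Total: $2,418 + $200 + $4,550 = $7,168.

$7,168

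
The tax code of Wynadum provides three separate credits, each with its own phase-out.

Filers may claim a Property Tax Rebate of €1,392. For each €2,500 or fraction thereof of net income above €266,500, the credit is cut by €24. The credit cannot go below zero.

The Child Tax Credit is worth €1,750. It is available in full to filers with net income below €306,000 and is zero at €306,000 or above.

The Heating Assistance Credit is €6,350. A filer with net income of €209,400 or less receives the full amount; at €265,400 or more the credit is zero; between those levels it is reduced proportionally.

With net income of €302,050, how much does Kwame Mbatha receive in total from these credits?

€2,782

Property Tax Rebate: income exceeds €266,500 by €35,550, which is 15 full-or-partial €2,500 increments; reduction = 15 × €24 = €360, leaving €1,032.
Child Tax Credit: €302,050 is below the €306,000 cutoff, so the full €1,750 applies.
Heating Assistance Credit: €302,050 is at or above €265,400, so the credit is €0.
Total: €1,032 + €1,750 + €0 = €2,782.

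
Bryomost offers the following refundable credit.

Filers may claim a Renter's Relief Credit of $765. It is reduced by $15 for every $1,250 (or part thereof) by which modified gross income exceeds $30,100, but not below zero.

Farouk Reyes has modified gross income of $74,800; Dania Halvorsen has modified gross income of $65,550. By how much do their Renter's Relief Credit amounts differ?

$105

Farouk ($74,800): Renter's Relief Credit: income exceeds $30,100 by $44,700, which is 36 full-or-partial $1,250 increments; reduction = 36 × $15 = $540, leaving $225.
Dania ($65,550): Renter's Relief Credit: income exceeds $30,100 by $35,450, which is 29 full-or-partial $1,250 increments; reduction = 29 × $15 = $435, leaving $330.
Difference: |$225 − $330| = $105.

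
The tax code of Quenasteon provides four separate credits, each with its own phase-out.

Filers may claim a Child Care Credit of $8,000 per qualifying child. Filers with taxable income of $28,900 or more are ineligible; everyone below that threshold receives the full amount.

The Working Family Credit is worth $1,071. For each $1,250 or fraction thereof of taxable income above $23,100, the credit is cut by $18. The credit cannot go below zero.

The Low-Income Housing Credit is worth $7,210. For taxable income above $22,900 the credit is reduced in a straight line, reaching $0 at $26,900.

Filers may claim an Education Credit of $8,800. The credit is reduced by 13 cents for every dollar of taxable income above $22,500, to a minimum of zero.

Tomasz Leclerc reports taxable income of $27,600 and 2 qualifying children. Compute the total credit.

Child Care Credit: base = 2 × $8,000 = $16,000. $27,600 is below the $28,900 cutoff, so the full $16,000 applies.
Working Family Credit: income exceeds $23,100 by $4,500, which is 4 full-or-partial $1,250 increments; reduction = 4 × $18 = $72, leaving $999.
Low-Income Housing Credit: $27,600 is at or above $26,900, so the credit is $0.
Education Credit: 13% of the $5,100 excess over $22,500 is $663; credit = $8,800 − $663 = $8,137.
Total: $16,000 + $999 + $0 + $8,137 = $25,136.

$25,136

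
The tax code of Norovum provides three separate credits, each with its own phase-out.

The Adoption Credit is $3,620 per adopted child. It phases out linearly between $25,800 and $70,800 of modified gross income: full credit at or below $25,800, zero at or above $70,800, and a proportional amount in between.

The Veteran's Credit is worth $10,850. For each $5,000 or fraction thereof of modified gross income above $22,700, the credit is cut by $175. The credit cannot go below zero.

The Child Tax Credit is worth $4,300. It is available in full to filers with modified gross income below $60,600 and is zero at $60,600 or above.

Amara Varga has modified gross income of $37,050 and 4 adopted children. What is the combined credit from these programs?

Adoption Credit: base = 4 × $3,620 = $14,480. $37,050 is $11,250 into a $45,000 phase-out range, leaving 33,750/45,000 of the credit: $14,480 × 33,750/45,000 = $10,860.
Veteran's Credit: income exceeds $22,700 by $14,350, which is 3 full-or-partial $5,000 increments; reduction = 3 × $175 = $525, leaving $10,325.
Child Tax Credit: $37,050 is below the $60,600 cutoff, so the full $4,300 applies.
Total: $10,860 + $10,325 + $4,300 = $25,485.

$25,485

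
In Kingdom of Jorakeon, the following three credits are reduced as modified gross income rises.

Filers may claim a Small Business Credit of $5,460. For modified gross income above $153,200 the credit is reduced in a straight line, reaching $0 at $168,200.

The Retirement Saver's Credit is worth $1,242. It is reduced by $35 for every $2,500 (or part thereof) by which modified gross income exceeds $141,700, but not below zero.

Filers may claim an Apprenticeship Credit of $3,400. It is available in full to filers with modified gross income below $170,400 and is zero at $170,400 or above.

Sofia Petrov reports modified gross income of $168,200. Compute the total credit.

$4,257

Small Business Credit: $168,200 is at or above $168,200, so the credit is $0.
Retirement Saver's Credit: income exceeds $141,700 by $26,500, which is 11 full-or-partial $2,500 increments; reduction = 11 × $35 = $385, leaving $857.
Apprenticeship Credit: $168,200 is below the $170,400 cutoff, so the full $3,400 applies.
Total: $0 + $857 + $3,400 = $4,257.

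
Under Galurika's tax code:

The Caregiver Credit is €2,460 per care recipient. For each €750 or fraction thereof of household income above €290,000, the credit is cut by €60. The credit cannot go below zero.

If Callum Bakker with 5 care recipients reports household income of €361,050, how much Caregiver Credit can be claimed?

€6,600

Caregiver Credit: base = 5 × €2,460 = €12,300. income exceeds €290,000 by €71,050, which is 95 full-or-partial €750 increments; reduction = 95 × €60 = €5,700, leaving €6,600.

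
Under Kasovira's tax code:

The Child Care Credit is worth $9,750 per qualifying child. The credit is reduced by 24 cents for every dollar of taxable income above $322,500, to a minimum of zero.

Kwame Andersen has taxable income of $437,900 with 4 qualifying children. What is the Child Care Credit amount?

$11,304

Child Care Credit: base = 4 × $9,750 = $39,000. 24% of the $115,400 excess over $322,500 is $27,696; credit = $39,000 − $27,696 = $11,304.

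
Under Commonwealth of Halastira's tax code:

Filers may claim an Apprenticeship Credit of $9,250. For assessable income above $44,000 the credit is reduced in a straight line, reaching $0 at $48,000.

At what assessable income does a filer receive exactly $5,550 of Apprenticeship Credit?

$45,600

$5,550 is 5,550/9,250 of the full $9,250, so 3,700/9,250 of the $4,000 range has been used: income = $44,000 + $4,000 × 3,700/9,250 = $45,600.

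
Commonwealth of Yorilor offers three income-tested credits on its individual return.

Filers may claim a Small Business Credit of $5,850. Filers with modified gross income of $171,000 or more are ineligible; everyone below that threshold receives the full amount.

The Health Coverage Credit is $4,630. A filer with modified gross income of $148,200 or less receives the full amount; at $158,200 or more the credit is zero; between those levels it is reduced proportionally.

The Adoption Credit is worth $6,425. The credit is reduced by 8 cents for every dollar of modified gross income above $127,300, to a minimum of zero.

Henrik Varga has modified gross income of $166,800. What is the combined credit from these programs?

$9,115

Small Business Credit: $166,800 is below the $171,000 cutoff, so the full $5,850 applies.
Health Coverage Credit: $166,800 is at or above $158,200, so the credit is $0.
Adoption Credit: 8% of the $39,500 excess over $127,300 is $3,160; credit = $6,425 − $3,160 = $3,265.
Total: $5,850 + $0 + $3,265 = $9,115.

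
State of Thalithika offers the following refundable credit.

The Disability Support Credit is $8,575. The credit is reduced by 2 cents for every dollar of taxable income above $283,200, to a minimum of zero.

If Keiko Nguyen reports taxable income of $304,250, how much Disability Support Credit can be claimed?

$8,154

Disability Support Credit: 2% of the $21,050 excess over $283,200 is $421; credit = $8,575 − $421 = $8,154.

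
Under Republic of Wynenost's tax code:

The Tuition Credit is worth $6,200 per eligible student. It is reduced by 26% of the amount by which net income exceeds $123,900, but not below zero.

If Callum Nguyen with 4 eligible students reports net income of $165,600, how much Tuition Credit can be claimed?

$13,958

Tuition Credit: base = 4 × $6,200 = $24,800. 26% of the $41,700 excess over $123,900 is $10,842; credit = $24,800 − $10,842 = $13,958.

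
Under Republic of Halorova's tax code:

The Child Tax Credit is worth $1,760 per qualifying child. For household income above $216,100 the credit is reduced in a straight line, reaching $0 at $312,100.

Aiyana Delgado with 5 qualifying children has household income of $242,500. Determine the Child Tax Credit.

Child Tax Credit: base = 5 × $1,760 = $8,800. $242,500 is $26,400 into a $96,000 phase-out range, leaving 69,600/96,000 of the credit: $8,800 × 69,600/96,000 = $6,380.

$6,380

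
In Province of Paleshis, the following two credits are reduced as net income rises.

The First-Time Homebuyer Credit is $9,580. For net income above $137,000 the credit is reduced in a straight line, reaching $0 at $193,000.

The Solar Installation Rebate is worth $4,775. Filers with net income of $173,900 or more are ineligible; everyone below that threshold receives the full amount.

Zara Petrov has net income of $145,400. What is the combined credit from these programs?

First-Time Homebuyer Credit: $145,400 is $8,400 into a $56,000 phase-out range, leaving 47,600/56,000 of the credit: $9,580 × 47,600/56,000 = $8,143.
Solar Installation Rebate: $145,400 is below the $173,900 cutoff, so the full $4,775 applies.
Total: $8,143 + $4,775 = $12,918.

$12,918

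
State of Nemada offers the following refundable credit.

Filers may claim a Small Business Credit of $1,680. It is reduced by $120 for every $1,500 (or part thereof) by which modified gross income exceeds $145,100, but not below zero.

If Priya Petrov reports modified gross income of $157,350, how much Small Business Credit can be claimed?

$600

Small Business Credit: income exceeds $145,100 by $12,250, which is 9 full-or-partial $1,500 increments; reduction = 9 × $120 = $1,080, leaving $600.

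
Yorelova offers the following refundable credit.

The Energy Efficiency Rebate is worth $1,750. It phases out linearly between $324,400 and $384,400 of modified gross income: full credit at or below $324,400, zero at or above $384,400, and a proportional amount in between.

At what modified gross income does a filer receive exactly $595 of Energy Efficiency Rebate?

$364,000

$595 is 595/1,750 of the full $1,750, so 1,155/1,750 of the $60,000 range has been used: income = $324,400 + $60,000 × 1,155/1,750 = $364,000.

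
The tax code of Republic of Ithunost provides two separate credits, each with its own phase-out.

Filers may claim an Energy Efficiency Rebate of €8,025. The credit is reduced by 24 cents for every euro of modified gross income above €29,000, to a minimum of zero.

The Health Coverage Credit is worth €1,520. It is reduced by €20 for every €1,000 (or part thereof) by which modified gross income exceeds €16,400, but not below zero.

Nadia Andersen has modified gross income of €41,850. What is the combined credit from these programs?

Energy Efficiency Rebate: 24% of the €12,850 excess over €29,000 is €3,084; credit = €8,025 − €3,084 = €4,941.
Health Coverage Credit: income exceeds €16,400 by €25,450, which is 26 full-or-partial €1,000 increments; reduction = 26 × €20 = €520, leaving €1,000.
Total: €4,941 + €1,000 = €5,941.

€5,941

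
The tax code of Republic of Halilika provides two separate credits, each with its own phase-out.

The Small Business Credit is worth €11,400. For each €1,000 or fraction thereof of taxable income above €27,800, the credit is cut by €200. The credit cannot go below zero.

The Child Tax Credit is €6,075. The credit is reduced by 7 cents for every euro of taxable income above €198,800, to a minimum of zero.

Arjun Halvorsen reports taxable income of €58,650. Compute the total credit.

Small Business Credit: income exceeds €27,800 by €30,850, which is 31 full-or-partial €1,000 increments; reduction = 31 × €200 = €6,200, leaving €5,200.
Child Tax Credit: €58,650 is at or below the €198,800 threshold, so the full €6,075 applies.
Total: €5,200 + €6,075 = €11,275.

€11,275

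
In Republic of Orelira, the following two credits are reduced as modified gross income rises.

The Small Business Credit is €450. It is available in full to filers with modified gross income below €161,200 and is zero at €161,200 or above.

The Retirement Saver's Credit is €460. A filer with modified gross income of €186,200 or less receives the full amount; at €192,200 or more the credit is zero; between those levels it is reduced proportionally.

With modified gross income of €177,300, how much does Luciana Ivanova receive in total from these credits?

Small Business Credit: €177,300 meets or exceeds the €161,200 cutoff, so the credit is €0.
Retirement Saver's Credit: €177,300 is at or below the €186,200 threshold, so the full €460 applies.
Total: €0 + €460 = €460.

€460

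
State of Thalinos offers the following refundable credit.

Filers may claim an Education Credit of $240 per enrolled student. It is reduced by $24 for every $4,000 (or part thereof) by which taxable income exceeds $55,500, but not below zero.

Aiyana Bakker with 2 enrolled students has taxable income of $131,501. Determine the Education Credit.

Education Credit: base = 2 × $240 = $480. income exceeds $55,500 by $76,001 → 20 increments × $24 = $480 ≥ base, so the credit is $0.

$0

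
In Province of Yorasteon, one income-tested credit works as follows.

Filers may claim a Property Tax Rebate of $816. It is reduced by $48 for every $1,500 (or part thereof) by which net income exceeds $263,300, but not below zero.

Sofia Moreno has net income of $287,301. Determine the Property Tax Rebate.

$0

Property Tax Rebate: income exceeds $263,300 by $24,001 → 17 increments × $48 = $816 ≥ base, so the credit is $0.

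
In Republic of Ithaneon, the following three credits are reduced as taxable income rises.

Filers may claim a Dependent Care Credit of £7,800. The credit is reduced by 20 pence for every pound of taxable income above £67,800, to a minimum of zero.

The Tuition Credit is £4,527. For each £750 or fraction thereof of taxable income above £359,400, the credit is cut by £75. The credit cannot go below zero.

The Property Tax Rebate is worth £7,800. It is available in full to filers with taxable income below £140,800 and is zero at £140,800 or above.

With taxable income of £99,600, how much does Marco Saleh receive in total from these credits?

Dependent Care Credit: 20% of the £31,800 excess over £67,800 is £6,360; credit = £7,800 − £6,360 = £1,440.
Tuition Credit: £99,600 is at or below the £359,400 threshold, so the full £4,527 applies.
Property Tax Rebate: £99,600 is below the £140,800 cutoff, so the full £7,800 applies.
Total: £1,440 + £4,527 + £7,800 = £13,767.

£13,767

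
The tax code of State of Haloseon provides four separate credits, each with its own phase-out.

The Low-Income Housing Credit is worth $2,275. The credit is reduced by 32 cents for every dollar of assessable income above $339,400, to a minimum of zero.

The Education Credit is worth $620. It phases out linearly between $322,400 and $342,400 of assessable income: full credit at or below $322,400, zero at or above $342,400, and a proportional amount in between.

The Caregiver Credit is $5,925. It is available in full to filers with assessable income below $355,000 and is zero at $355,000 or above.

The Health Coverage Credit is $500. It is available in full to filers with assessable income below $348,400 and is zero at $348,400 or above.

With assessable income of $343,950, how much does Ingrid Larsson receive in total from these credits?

Low-Income Housing Credit: 32% of the $4,550 excess over $339,400 is $1,456; credit = $2,275 − $1,456 = $819.
Education Credit: $343,950 is at or above $342,400, so the credit is $0.
Caregiver Credit: $343,950 is below the $355,000 cutoff, so the full $5,925 applies.
Health Coverage Credit: $343,950 is below the $348,400 cutoff, so the full $500 applies.
Total: $819 + $0 + $5,925 + $500 = $7,244.

$7,244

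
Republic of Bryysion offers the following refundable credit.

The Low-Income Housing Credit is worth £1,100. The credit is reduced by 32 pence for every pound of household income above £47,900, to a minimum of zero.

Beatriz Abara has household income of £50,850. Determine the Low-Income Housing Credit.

Low-Income Housing Credit: 32% of the £2,950 excess over £47,900 is £944; credit = £1,100 − £944 = £156.

£156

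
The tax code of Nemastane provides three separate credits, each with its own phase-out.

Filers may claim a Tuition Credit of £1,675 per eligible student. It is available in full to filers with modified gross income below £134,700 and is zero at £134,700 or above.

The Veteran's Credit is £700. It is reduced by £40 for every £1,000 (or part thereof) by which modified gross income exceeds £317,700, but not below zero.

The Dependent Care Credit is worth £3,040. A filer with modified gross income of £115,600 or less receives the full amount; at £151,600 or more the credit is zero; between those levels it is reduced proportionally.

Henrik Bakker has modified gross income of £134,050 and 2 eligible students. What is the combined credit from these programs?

£5,532

Tuition Credit: base = 2 × £1,675 = £3,350. £134,050 is below the £134,700 cutoff, so the full £3,350 applies.
Veteran's Credit: £134,050 is at or below the £317,700 threshold, so the full £700 applies.
Dependent Care Credit: £134,050 is £18,450 into a £36,000 phase-out range, leaving 17,550/36,000 of the credit: £3,040 × 17,550/36,000 = £1,482.
Total: £3,350 + £700 + £1,482 = £5,532.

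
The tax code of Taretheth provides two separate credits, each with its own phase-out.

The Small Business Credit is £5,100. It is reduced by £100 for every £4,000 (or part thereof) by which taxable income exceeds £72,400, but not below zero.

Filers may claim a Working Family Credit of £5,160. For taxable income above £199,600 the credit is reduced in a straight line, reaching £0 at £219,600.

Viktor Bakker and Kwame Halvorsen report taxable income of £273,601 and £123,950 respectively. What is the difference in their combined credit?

Viktor (£273,601): Small Business Credit: income exceeds £72,400 by £201,201 → 51 increments × £100 = £5,100 ≥ base, so the credit is £0. Working Family Credit: £273,601 is at or above £219,600, so the credit is £0. total £0 + £0 = £0
Kwame (£123,950): Small Business Credit: income exceeds £72,400 by £51,550, which is 13 full-or-partial £4,000 increments; reduction = 13 × £100 = £1,300, leaving £3,800. Working Family Credit: £123,950 is at or below the £199,600 threshold, so the full £5,160 applies. total £3,800 + £5,160 = £8,960
Difference: |£0 − £8,960| = £8,960.

£8,960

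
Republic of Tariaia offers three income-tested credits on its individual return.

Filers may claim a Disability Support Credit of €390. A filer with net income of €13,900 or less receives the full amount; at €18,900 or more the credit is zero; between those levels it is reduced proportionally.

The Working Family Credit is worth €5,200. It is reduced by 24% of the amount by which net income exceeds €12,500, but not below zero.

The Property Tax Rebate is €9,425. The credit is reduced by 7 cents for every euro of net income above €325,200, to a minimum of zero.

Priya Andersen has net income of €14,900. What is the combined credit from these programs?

Disability Support Credit: €14,900 is €1,000 into a €5,000 phase-out range, leaving 4,000/5,000 of the credit: €390 × 4,000/5,000 = €312.
Working Family Credit: 24% of the €2,400 excess over €12,500 is €576; credit = €5,200 − €576 = €4,624.
Property Tax Rebate: €14,900 is at or below the €325,200 threshold, so the full €9,425 applies.
Total: €312 + €4,624 + €9,425 = €14,361.

€14,361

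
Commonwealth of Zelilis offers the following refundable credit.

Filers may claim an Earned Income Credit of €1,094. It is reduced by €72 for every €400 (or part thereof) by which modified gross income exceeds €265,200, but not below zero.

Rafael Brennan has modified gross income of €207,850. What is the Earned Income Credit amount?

€1,094

Earned Income Credit: €207,850 is at or below the €265,200 threshold, so the full €1,094 applies.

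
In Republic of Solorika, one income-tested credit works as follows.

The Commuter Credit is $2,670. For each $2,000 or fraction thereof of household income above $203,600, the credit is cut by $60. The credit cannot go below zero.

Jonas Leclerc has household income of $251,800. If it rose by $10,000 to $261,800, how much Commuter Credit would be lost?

$300

At $251,800 — income exceeds $203,600 by $48,200, which is 25 full-or-partial $2,000 increments; reduction = 25 × $60 = $1,500, leaving $1,170.
At $261,800 — income exceeds $203,600 by $58,200, which is 30 full-or-partial $2,000 increments; reduction = 30 × $60 = $1,800, leaving $870.
Lost: $1,170 − $870 = $300.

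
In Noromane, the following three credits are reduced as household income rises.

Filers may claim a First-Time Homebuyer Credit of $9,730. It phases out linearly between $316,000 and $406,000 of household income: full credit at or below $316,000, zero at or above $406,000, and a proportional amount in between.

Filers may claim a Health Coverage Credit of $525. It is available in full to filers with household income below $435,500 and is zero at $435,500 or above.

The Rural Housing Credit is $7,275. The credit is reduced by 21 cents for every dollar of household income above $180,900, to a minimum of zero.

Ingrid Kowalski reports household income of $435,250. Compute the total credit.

First-Time Homebuyer Credit: $435,250 is at or above $406,000, so the credit is $0.
Health Coverage Credit: $435,250 is below the $435,500 cutoff, so the full $525 applies.
Rural Housing Credit: 21% of the $254,350 excess over $180,900 is $53,413.50 ≥ base, so the credit is $0.
Total: $0 + $525 + $0 = $525.

$525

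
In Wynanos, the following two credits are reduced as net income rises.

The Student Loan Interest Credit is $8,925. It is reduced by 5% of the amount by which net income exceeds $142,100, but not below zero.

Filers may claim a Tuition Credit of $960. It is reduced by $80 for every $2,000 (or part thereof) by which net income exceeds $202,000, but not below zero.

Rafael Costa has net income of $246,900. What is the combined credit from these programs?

Student Loan Interest Credit: 5% of the $104,800 excess over $142,100 is $5,240; credit = $8,925 − $5,240 = $3,685.
Tuition Credit: income exceeds $202,000 by $44,900 → 23 increments × $80 = $1,840 ≥ base, so the credit is $0.
Total: $3,685 + $0 = $3,685.

$3,685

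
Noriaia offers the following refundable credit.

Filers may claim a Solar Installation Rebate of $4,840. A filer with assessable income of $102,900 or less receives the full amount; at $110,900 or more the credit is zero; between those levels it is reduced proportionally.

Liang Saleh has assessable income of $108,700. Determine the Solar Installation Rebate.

Solar Installation Rebate: $108,700 is $5,800 into a $8,000 phase-out range, leaving 2,200/8,000 of the credit: $4,840 × 2,200/8,000 = $1,331.

$1,331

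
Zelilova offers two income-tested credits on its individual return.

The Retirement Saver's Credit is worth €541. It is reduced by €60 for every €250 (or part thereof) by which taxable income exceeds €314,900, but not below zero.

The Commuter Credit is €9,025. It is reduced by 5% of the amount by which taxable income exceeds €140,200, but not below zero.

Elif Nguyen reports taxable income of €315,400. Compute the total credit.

Retirement Saver's Credit: income exceeds €314,900 by €500, which is 2 full-or-partial €250 increments; reduction = 2 × €60 = €120, leaving €421.
Commuter Credit: 5% of the €175,200 excess over €140,200 is €8,760; credit = €9,025 − €8,760 = €265.
Total: €421 + €265 = €686.

€686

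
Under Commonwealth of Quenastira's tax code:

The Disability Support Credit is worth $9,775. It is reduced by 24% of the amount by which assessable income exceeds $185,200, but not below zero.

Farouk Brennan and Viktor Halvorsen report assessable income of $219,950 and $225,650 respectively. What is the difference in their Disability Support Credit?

Farouk ($219,950): Disability Support Credit: 24% of the $34,750 excess over $185,200 is $8,340; credit = $9,775 − $8,340 = $1,435.
Viktor ($225,650): Disability Support Credit: 24% of the $40,450 excess over $185,200 is $9,708; credit = $9,775 − $9,708 = $67.
Difference: |$1,435 − $67| = $1,368.

$1,368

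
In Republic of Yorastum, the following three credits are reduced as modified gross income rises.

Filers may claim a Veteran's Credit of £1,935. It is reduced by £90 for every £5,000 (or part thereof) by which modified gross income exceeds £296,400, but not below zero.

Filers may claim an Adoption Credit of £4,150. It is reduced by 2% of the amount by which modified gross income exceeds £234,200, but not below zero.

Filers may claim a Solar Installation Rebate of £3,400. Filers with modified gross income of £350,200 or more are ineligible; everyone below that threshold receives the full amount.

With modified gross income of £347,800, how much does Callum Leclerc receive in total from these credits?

£6,223

Veteran's Credit: income exceeds £296,400 by £51,400, which is 11 full-or-partial £5,000 increments; reduction = 11 × £90 = £990, leaving £945.
Adoption Credit: 2% of the £113,600 excess over £234,200 is £2,272; credit = £4,150 − £2,272 = £1,878.
Solar Installation Rebate: £347,800 is below the £350,200 cutoff, so the full £3,400 applies.
Total: £945 + £1,878 + £3,400 = £6,223.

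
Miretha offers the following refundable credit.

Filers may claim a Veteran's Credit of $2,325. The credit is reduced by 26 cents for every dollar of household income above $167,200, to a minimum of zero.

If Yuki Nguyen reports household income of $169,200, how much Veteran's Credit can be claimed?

$1,805

Veteran's Credit: 26% of the $2,000 excess over $167,200 is $520; credit = $2,325 − $520 = $1,805.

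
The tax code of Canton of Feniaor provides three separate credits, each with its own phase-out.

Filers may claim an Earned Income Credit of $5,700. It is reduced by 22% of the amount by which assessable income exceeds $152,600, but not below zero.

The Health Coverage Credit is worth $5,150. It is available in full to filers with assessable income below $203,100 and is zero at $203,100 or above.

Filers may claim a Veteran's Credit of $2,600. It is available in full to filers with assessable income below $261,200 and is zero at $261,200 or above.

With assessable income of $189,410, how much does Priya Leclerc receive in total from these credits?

$7,750

Earned Income Credit: 22% of the $36,810 excess over $152,600 is $8,098.20 ≥ base, so the credit is $0.
Health Coverage Credit: $189,410 is below the $203,100 cutoff, so the full $5,150 applies.
Veteran's Credit: $189,410 is below the $261,200 cutoff, so the full $2,600 applies.
Total: $0 + $5,150 + $2,600 = $7,750.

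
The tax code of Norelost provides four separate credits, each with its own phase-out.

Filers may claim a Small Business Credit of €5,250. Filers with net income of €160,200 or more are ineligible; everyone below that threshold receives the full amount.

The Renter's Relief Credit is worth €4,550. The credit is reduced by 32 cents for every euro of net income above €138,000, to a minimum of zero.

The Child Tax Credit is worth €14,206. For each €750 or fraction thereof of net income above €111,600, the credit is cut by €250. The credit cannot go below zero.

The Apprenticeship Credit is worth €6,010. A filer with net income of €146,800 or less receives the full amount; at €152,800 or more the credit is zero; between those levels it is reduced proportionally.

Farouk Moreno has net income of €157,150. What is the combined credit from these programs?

€5,250

Small Business Credit: €157,150 is below the €160,200 cutoff, so the full €5,250 applies.
Renter's Relief Credit: 32% of the €19,150 excess over €138,000 is €6,128 ≥ base, so the credit is €0.
Child Tax Credit: income exceeds €111,600 by €45,550 → 61 increments × €250 = €15,250 ≥ base, so the credit is €0.
Apprenticeship Credit: €157,150 is at or above €152,800, so the credit is €0.
Total: €5,250 + €0 + €0 + €0 = €5,250.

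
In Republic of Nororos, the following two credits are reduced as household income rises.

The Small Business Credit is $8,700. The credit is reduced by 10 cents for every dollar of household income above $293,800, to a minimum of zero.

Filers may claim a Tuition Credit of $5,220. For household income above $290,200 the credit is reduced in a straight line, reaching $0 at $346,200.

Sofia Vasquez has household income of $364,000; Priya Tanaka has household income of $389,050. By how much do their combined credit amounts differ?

$1,680

Sofia ($364,000): Small Business Credit: 10% of the $70,200 excess over $293,800 is $7,020; credit = $8,700 − $7,020 = $1,680. Tuition Credit: $364,000 is at or above $346,200, so the credit is $0. total $1,680 + $0 = $1,680
Priya ($389,050): Small Business Credit: 10% of the $95,250 excess over $293,800 is $9,525 ≥ base, so the credit is $0. Tuition Credit: $389,050 is at or above $346,200, so the credit is $0. total $0 + $0 = $0
Difference: |$1,680 − $0| = $1,680.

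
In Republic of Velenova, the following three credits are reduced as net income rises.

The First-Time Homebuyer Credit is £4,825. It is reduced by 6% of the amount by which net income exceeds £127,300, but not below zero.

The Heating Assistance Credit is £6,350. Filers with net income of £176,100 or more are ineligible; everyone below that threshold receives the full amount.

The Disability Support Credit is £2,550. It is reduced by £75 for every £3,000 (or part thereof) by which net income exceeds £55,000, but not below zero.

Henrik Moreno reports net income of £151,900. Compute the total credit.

£9,774

First-Time Homebuyer Credit: 6% of the £24,600 excess over £127,300 is £1,476; credit = £4,825 − £1,476 = £3,349.
Heating Assistance Credit: £151,900 is below the £176,100 cutoff, so the full £6,350 applies.
Disability Support Credit: income exceeds £55,000 by £96,900, which is 33 full-or-partial £3,000 increments; reduction = 33 × £75 = £2,475, leaving £75.
Total: £3,349 + £6,350 + £75 = £9,774.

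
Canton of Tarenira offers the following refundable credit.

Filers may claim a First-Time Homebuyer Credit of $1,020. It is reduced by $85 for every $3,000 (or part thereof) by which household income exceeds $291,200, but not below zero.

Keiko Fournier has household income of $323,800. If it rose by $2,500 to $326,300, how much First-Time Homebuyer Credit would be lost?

At $323,800 — income exceeds $291,200 by $32,600, which is 11 full-or-partial $3,000 increments; reduction = 11 × $85 = $935, leaving $85.
At $326,300 — income exceeds $291,200 by $35,100 → 12 increments × $85 = $1,020 ≥ base, so the credit is $0.
Lost: $85 − $0 = $85.

$85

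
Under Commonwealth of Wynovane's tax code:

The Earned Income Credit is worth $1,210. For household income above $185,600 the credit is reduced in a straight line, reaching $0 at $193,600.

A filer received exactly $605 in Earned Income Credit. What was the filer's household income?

$605 is 605/1,210 of the full $1,210, so 605/1,210 of the $8,000 range has been used: income = $185,600 + $8,000 × 605/1,210 = $189,600.

$189,600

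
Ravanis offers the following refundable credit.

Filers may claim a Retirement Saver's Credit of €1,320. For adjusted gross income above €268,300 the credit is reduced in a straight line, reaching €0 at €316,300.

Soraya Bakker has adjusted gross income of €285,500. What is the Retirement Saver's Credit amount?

Retirement Saver's Credit: €285,500 is €17,200 into a €48,000 phase-out range, leaving 30,800/48,000 of the credit: €1,320 × 30,800/48,000 = €847.

€847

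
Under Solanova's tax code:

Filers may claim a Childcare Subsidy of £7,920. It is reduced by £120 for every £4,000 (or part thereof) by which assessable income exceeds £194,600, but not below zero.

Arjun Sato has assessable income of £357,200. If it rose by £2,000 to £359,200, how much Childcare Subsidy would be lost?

£120

At £357,200 — income exceeds £194,600 by £162,600, which is 41 full-or-partial £4,000 increments; reduction = 41 × £120 = £4,920, leaving £3,000.
At £359,200 — income exceeds £194,600 by £164,600, which is 42 full-or-partial £4,000 increments; reduction = 42 × £120 = £5,040, leaving £2,880.
Lost: £3,000 − £2,880 = £120.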